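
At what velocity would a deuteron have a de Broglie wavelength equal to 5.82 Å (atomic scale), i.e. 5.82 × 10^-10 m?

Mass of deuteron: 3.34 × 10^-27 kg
3.41 × 10^2 m/s

From λ = h/(mv), solve for v:

v = h/(mλ)
v = (6.626 × 10^-34 J·s) / (3.34 × 10^-27 kg × 5.82 × 10^-10 m)
v = 3.41 × 10^2 m/s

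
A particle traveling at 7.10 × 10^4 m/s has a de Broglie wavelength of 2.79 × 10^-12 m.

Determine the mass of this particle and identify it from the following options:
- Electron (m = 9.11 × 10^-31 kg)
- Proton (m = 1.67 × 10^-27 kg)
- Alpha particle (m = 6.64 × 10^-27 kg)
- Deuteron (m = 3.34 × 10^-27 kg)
The particle is a deuteron.

From λ = h/(mv), solve for mass:

m = h/(λv)
m = (6.626 × 10^-34 J·s) / (2.79 × 10^-12 m × 7.10 × 10^4 m/s)
m = 3.34 × 10^-27 kg

Comparing with the listed masses, this is closest to a deuteron.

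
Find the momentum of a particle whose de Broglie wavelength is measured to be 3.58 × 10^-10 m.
1.85 × 10^-24 kg·m/s

From the de Broglie relation λ = h/p, we solve for p:

p = h/λ
p = (6.626 × 10^-34 J·s) / (3.58 × 10^-10 m)
p = 1.85 × 10^-24 kg·m/s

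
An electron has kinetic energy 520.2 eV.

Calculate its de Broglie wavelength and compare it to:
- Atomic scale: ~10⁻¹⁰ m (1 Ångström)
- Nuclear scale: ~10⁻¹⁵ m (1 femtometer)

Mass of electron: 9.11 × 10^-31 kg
λ = 5.38 × 10^-11 m, which is between nuclear and atomic scales.

Using λ = h/√(2mKE):

KE = 520.2 eV = 8.335 × 10^-17 J

λ = h/√(2mKE)
λ = (6.626 × 10^-34 J·s) / √(2 × 9.11 × 10^-31 kg × 8.335 × 10^-17 J)
λ = 5.38 × 10^-11 m

Comparison:
- Atomic scale (10⁻¹⁰ m): λ is 0.54× this size
- Nuclear scale (10⁻¹⁵ m): λ is 5.4e+04× this size

The wavelength is between nuclear and atomic scales.

This wavelength is appropriate for probing atomic structure but too large for nuclear physics experiments.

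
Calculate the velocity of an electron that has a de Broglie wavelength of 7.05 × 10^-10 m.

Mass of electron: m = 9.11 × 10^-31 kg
1.03 × 10^6 m/s

From the de Broglie relation λ = h/(mv), we solve for v:

v = h/(mλ)
v = (6.626 × 10^-34 J·s) / (9.11 × 10^-31 kg × 7.05 × 10^-10 m)
v = 1.03 × 10^6 m/s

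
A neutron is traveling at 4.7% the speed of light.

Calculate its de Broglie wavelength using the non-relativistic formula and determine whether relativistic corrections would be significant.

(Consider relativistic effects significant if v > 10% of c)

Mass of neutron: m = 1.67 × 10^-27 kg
No, relativistic corrections are not needed.

Using the non-relativistic de Broglie formula λ = h/(mv):

v = 4.7% × c = 1.409 × 10^7 m/s

λ = h/(mv)
λ = (6.626 × 10^-34 J·s) / (1.67 × 10^-27 kg × 1.409 × 10^7 m/s)
λ = 2.82 × 10^-14 m

Since v = 4.7% of c < 10% of c, relativistic corrections are NOT significant and this non-relativistic result is a good approximation.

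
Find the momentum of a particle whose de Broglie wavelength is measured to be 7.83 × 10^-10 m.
8.46 × 10^-25 kg·m/s

From the de Broglie relation λ = h/p, we solve for p:

p = h/λ
p = (6.626 × 10^-34 J·s) / (7.83 × 10^-10 m)
p = 8.46 × 10^-25 kg·m/s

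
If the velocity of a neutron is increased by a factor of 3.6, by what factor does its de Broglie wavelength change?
The wavelength decreases by a factor of 3.6.

From λ = h/(mv), the wavelength is inversely proportional to velocity:

λ ∝ 1/v

If v → 3.6v, then λ → λ/3.6

When velocity is increased by a factor of 3.6, the wavelength decreases by a factor of 3.6.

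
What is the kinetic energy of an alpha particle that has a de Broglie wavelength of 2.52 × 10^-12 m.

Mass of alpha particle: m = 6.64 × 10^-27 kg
5.21 × 10^-18 J (or 32.5 eV)

From λ = h/√(2mKE), we solve for KE:

λ² = h²/(2mKE)
KE = h²/(2mλ²)
KE = (6.626 × 10^-34 J·s)² / (2 × 6.64 × 10^-27 kg × (2.52 × 10^-12 m)²)
KE = 5.21 × 10^-18 J
KE = 32.5 eV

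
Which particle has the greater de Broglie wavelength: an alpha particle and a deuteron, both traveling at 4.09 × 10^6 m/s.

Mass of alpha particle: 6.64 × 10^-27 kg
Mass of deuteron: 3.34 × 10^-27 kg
The deuteron has the longer wavelength.

Using λ = h/(mv), since both particles have the same velocity, the wavelength depends only on mass.

For alpha particle: λ₁ = h/(m₁v) = 2.44 × 10^-14 m
For deuteron: λ₂ = h/(m₂v) = 4.85 × 10^-14 m

Since λ ∝ 1/m at constant velocity, the lighter particle has the longer wavelength.

The deuteron has the longer de Broglie wavelength.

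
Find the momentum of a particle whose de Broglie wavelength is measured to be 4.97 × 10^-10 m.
1.33 × 10^-24 kg·m/s

From the de Broglie relation λ = h/p, we solve for p:

p = h/λ
p = (6.626 × 10^-34 J·s) / (4.97 × 10^-10 m)
p = 1.33 × 10^-24 kg·m/s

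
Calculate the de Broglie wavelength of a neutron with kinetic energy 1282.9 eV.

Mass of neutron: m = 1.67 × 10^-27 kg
8.00 × 10^-13 m

Using λ = h/√(2mKE):

First convert KE to Joules: KE = 1282.9 eV = 2.055 × 10^-16 J

λ = h/√(2mKE)
λ = (6.626 × 10^-34 J·s) / √(2 × 1.67 × 10^-27 kg × 2.055 × 10^-16 J)
λ = 8.00 × 10^-13 m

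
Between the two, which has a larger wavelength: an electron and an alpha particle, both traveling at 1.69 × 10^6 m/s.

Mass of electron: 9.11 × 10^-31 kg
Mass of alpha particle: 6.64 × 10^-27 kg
The electron has the longer wavelength.

Using λ = h/(mv), since both particles have the same velocity, the wavelength depends only on mass.

For electron: λ₁ = h/(m₁v) = 4.30 × 10^-10 m
For alpha particle: λ₂ = h/(m₂v) = 5.90 × 10^-14 m

Since λ ∝ 1/m at constant velocity, the lighter particle has the longer wavelength.

The electron has the longer de Broglie wavelength.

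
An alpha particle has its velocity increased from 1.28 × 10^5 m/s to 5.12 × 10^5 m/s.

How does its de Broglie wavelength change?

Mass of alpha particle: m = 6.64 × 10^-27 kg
The wavelength decreases by a factor of 4.

Using λ = h/(mv):

Initial wavelength: λ₁ = h/(mv₁) = 7.80 × 10^-13 m
Final wavelength: λ₂ = h/(mv₂) = 1.95 × 10^-13 m

Since λ ∝ 1/v, when velocity increases by a factor of 4, the wavelength decreases by a factor of 4.

λ₂/λ₁ = v₁/v₂ = 1/4

The wavelength decreases by a factor of 4.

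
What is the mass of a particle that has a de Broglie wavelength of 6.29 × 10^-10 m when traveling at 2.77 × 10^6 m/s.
3.80 × 10^-31 kg

From the de Broglie relation λ = h/(mv), we solve for m:

m = h/(λv)
m = (6.626 × 10^-34 J·s) / (6.29 × 10^-10 m × 2.77 × 10^6 m/s)
m = 3.80 × 10^-31 kg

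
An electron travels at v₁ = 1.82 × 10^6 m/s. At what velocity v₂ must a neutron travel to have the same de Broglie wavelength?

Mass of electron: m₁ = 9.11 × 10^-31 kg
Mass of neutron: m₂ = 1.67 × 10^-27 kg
v₂ = 9.93 × 10^2 m/s

For equal de Broglie wavelengths: λ₁ = λ₂

h/(m₁v₁) = h/(m₂v₂)
m₁v₁ = m₂v₂
v₂ = v₁ · (m₁/m₂)

v₂ = 1.82 × 10^6 m/s × (9.11 × 10^-31 kg / 1.67 × 10^-27 kg)
v₂ = 9.93 × 10^2 m/s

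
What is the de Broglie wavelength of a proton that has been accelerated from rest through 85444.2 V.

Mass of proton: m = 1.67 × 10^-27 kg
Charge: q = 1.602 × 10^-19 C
9.80 × 10^-14 m

When a particle is accelerated through voltage V, it gains kinetic energy KE = qV.

The de Broglie wavelength is then λ = h/√(2mqV):

λ = h/√(2mqV)
λ = (6.626 × 10^-34 J·s) / √(2 × 1.67 × 10^-27 kg × 1.602 × 10^-19 C × 85444.2 V)
λ = 9.80 × 10^-14 m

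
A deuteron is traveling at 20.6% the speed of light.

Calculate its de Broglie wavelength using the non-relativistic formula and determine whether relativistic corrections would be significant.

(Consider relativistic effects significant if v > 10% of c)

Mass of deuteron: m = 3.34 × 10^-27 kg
Yes, relativistic corrections are needed.

Using the non-relativistic de Broglie formula λ = h/(mv):

v = 20.6% × c = 6.176 × 10^7 m/s

λ = h/(mv)
λ = (6.626 × 10^-34 J·s) / (3.34 × 10^-27 kg × 6.176 × 10^7 m/s)
λ = 3.21 × 10^-15 m

Since v = 20.6% of c > 10% of c, relativistic corrections ARE significant and the actual wavelength would differ from this non-relativistic estimate.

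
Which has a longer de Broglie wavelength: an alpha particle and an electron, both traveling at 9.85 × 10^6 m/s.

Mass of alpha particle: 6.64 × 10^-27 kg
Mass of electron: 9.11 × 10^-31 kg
The electron has the longer wavelength.

Using λ = h/(mv), since both particles have the same velocity, the wavelength depends only on mass.

For alpha particle: λ₁ = h/(m₁v) = 1.01 × 10^-14 m
For electron: λ₂ = h/(m₂v) = 7.38 × 10^-11 m

Since λ ∝ 1/m at constant velocity, the lighter particle has the longer wavelength.

The electron has the longer de Broglie wavelength.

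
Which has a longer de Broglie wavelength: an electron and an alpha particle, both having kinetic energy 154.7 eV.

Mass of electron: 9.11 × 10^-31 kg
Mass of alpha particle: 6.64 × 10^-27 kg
The electron has the longer wavelength.

Using λ = h/√(2mKE):

For electron: λ₁ = h/√(2m₁KE) = 9.86 × 10^-11 m
For alpha particle: λ₂ = h/√(2m₂KE) = 1.15 × 10^-12 m

Since λ ∝ 1/√m at constant kinetic energy, the lighter particle has the longer wavelength.

The electron has the longer de Broglie wavelength.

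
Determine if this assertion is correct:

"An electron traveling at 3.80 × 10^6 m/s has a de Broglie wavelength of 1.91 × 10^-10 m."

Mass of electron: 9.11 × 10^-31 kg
True

The claim is correct.

Using λ = h/(mv):
λ = (6.626 × 10^-34 J·s) / (9.11 × 10^-31 kg × 3.80 × 10^6 m/s)
λ = 1.91 × 10^-10 m

This matches the claimed value.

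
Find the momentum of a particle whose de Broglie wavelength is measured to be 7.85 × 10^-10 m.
8.44 × 10^-25 kg·m/s

From the de Broglie relation λ = h/p, we solve for p:

p = h/λ
p = (6.626 × 10^-34 J·s) / (7.85 × 10^-10 m)
p = 8.44 × 10^-25 kg·m/s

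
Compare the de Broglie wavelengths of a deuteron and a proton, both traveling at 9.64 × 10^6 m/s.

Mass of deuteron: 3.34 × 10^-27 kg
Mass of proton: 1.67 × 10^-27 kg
The proton has the longer wavelength.

Using λ = h/(mv), since both particles have the same velocity, the wavelength depends only on mass.

For deuteron: λ₁ = h/(m₁v) = 2.06 × 10^-14 m
For proton: λ₂ = h/(m₂v) = 4.12 × 10^-14 m

Since λ ∝ 1/m at constant velocity, the lighter particle has the longer wavelength.

The proton has the longer de Broglie wavelength.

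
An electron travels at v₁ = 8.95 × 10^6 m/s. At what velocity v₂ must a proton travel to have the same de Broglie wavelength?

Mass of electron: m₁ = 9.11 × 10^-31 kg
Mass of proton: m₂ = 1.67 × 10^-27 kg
v₂ = 4.88 × 10^3 m/s

For equal de Broglie wavelengths: λ₁ = λ₂

h/(m₁v₁) = h/(m₂v₂)
m₁v₁ = m₂v₂
v₂ = v₁ · (m₁/m₂)

v₂ = 8.95 × 10^6 m/s × (9.11 × 10^-31 kg / 1.67 × 10^-27 kg)
v₂ = 4.88 × 10^3 m/s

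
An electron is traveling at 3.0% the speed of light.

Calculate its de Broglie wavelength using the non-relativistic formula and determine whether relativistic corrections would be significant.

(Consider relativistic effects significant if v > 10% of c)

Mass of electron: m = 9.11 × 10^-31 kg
No, relativistic corrections are not needed.

Using the non-relativistic de Broglie formula λ = h/(mv):

v = 3.0% × c = 8.994 × 10^6 m/s

λ = h/(mv)
λ = (6.626 × 10^-34 J·s) / (9.11 × 10^-31 kg × 8.994 × 10^6 m/s)
λ = 8.09 × 10^-11 m

Since v = 3.0% of c < 10% of c, relativistic corrections are NOT significant and this non-relativistic result is a good approximation.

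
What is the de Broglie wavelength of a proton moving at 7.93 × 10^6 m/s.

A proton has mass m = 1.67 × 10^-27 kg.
5.00 × 10^-14 m

Using the de Broglie relation λ = h/(mv):

λ = h/(mv)
λ = (6.626 × 10^-34 J·s) / (1.67 × 10^-27 kg × 7.93 × 10^6 m/s)
λ = 5.00 × 10^-14 m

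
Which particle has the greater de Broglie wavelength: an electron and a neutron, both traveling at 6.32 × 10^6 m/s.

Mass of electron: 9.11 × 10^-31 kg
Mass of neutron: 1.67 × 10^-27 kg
The electron has the longer wavelength.

Using λ = h/(mv), since both particles have the same velocity, the wavelength depends only on mass.

For electron: λ₁ = h/(m₁v) = 1.15 × 10^-10 m
For neutron: λ₂ = h/(m₂v) = 6.28 × 10^-14 m

Since λ ∝ 1/m at constant velocity, the lighter particle has the longer wavelength.

The electron has the longer de Broglie wavelength.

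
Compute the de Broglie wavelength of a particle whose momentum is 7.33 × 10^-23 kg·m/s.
9.04 × 10^-12 m

Using the de Broglie relation λ = h/p:

λ = h/p
λ = (6.626 × 10^-34 J·s) / (7.33 × 10^-23 kg·m/s)
λ = 9.04 × 10^-12 m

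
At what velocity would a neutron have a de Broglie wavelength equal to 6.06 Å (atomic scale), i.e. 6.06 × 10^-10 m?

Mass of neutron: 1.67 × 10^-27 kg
6.55 × 10^2 m/s

From λ = h/(mv), solve for v:

v = h/(mλ)
v = (6.626 × 10^-34 J·s) / (1.67 × 10^-27 kg × 6.06 × 10^-10 m)
v = 6.55 × 10^2 m/s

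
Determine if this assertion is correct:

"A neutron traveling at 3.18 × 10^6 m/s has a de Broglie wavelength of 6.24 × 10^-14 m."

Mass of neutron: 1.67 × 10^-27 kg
False

The claim is incorrect.

Using λ = h/(mv):
λ = (6.626 × 10^-34 J·s) / (1.67 × 10^-27 kg × 3.18 × 10^6 m/s)
λ = 1.25 × 10^-13 m

The actual wavelength differs from the claimed 6.24 × 10^-14 m.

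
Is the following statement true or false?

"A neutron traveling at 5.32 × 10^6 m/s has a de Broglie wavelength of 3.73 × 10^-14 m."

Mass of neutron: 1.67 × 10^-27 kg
False

The claim is incorrect.

Using λ = h/(mv):
λ = (6.626 × 10^-34 J·s) / (1.67 × 10^-27 kg × 5.32 × 10^6 m/s)
λ = 7.46 × 10^-14 m

The actual wavelength differs from the claimed 3.73 × 10^-14 m.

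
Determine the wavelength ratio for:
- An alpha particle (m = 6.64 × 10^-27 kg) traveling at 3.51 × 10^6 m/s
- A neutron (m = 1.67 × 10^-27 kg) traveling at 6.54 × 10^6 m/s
λ₁/λ₂ = 0.469

Using λ = h/(mv):

λ₁ = h/(m₁v₁) = 2.84 × 10^-14 m
λ₂ = h/(m₂v₂) = 6.07 × 10^-14 m

Ratio λ₁/λ₂ = (m₂v₂)/(m₁v₁)
         = (1.67 × 10^-27 kg × 6.54 × 10^6 m/s) / (6.64 × 10^-27 kg × 3.51 × 10^6 m/s)
         = 0.469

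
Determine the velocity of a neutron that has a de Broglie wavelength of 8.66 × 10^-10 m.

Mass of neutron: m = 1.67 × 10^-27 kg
4.58 × 10^2 m/s

From the de Broglie relation λ = h/(mv), we solve for v:

v = h/(mλ)
v = (6.626 × 10^-34 J·s) / (1.67 × 10^-27 kg × 8.66 × 10^-10 m)
v = 4.58 × 10^2 m/s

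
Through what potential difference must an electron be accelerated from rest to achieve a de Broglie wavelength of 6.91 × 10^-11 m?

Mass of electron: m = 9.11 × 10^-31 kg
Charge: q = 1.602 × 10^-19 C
315 V

From λ = h/√(2mqV), we solve for V:

λ² = h²/(2mqV)
V = h²/(2mqλ²)
V = (6.626 × 10^-34 J·s)² / (2 × 9.11 × 10^-31 kg × 1.602 × 10^-19 C × (6.91 × 10^-11 m)²)
V = 315 V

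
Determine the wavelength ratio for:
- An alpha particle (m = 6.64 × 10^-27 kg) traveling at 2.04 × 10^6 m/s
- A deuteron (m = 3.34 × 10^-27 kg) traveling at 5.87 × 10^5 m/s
λ₁/λ₂ = 0.145

Using λ = h/(mv):

λ₁ = h/(m₁v₁) = 4.89 × 10^-14 m
λ₂ = h/(m₂v₂) = 3.38 × 10^-13 m

Ratio λ₁/λ₂ = (m₂v₂)/(m₁v₁)
         = (3.34 × 10^-27 kg × 5.87 × 10^5 m/s) / (6.64 × 10^-27 kg × 2.04 × 10^6 m/s)
         = 0.145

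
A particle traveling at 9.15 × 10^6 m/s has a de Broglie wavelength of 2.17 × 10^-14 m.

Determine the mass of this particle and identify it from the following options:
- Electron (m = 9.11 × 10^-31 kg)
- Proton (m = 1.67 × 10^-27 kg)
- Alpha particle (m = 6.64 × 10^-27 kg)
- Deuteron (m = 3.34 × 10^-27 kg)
The particle is a deuteron.

From λ = h/(mv), solve for mass:

m = h/(λv)
m = (6.626 × 10^-34 J·s) / (2.17 × 10^-14 m × 9.15 × 10^6 m/s)
m = 3.34 × 10^-27 kg

Comparing with the listed masses, this is closest to a deuteron.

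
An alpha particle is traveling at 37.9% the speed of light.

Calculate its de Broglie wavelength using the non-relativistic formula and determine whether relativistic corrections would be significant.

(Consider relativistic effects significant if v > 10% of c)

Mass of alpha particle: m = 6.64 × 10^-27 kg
Yes, relativistic corrections are needed.

Using the non-relativistic de Broglie formula λ = h/(mv):

v = 37.9% × c = 1.136 × 10^8 m/s

λ = h/(mv)
λ = (6.626 × 10^-34 J·s) / (6.64 × 10^-27 kg × 1.136 × 10^8 m/s)
λ = 8.78 × 10^-16 m

Since v = 37.9% of c > 10% of c, relativistic corrections ARE significant and the actual wavelength would differ from this non-relativistic estimate.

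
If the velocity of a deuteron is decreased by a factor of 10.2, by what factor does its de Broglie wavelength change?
The wavelength increases by a factor of 10.2.

From λ = h/(mv), the wavelength is inversely proportional to velocity:

λ ∝ 1/v

If v → v/10.2, then λ → 10.2λ

When velocity is decreased by a factor of 10.2, the wavelength increases by a factor of 10.2.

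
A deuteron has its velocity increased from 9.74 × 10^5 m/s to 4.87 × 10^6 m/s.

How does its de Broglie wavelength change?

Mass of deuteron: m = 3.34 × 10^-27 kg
The wavelength decreases by a factor of 5.

Using λ = h/(mv):

Initial wavelength: λ₁ = h/(mv₁) = 2.04 × 10^-13 m
Final wavelength: λ₂ = h/(mv₂) = 4.07 × 10^-14 m

Since λ ∝ 1/v, when velocity increases by a factor of 5, the wavelength decreases by a factor of 5.

λ₂/λ₁ = v₁/v₂ = 1/5

The wavelength decreases by a factor of 5.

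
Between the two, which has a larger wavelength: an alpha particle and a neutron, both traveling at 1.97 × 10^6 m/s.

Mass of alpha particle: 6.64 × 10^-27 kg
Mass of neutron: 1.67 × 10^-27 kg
The neutron has the longer wavelength.

Using λ = h/(mv), since both particles have the same velocity, the wavelength depends only on mass.

For alpha particle: λ₁ = h/(m₁v) = 5.07 × 10^-14 m
For neutron: λ₂ = h/(m₂v) = 2.01 × 10^-13 m

Since λ ∝ 1/m at constant velocity, the lighter particle has the longer wavelength.

The neutron has the longer de Broglie wavelength.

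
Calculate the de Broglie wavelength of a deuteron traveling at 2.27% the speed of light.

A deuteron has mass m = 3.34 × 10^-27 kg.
2.92 × 10^-14 m

Using the de Broglie relation λ = h/(mv):

v = 2.27% × c = 6.805 × 10^6 m/s

λ = h/(mv)
λ = (6.626 × 10^-34 J·s) / (3.34 × 10^-27 kg × 6.805 × 10^6 m/s)
λ = 2.92 × 10^-14 m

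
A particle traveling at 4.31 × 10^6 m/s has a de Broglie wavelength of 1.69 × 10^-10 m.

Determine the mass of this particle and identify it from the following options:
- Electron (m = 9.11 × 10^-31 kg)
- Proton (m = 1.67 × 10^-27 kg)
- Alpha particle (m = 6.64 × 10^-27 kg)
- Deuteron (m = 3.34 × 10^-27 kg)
The particle is an electron.

From λ = h/(mv), solve for mass:

m = h/(λv)
m = (6.626 × 10^-34 J·s) / (1.69 × 10^-10 m × 4.31 × 10^6 m/s)
m = 9.10 × 10^-31 kg

Comparing with the listed masses, this is closest to an electron.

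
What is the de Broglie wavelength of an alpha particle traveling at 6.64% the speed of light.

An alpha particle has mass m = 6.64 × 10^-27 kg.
5.01 × 10^-15 m

Using the de Broglie relation λ = h/(mv):

v = 6.64% × c = 1.991 × 10^7 m/s

λ = h/(mv)
λ = (6.626 × 10^-34 J·s) / (6.64 × 10^-27 kg × 1.991 × 10^7 m/s)
λ = 5.01 × 10^-15 m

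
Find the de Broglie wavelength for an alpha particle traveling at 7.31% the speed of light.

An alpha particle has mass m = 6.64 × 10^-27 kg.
4.55 × 10^-15 m

Using the de Broglie relation λ = h/(mv):

v = 7.31% × c = 2.191 × 10^7 m/s

λ = h/(mv)
λ = (6.626 × 10^-34 J·s) / (6.64 × 10^-27 kg × 2.191 × 10^7 m/s)
λ = 4.55 × 10^-15 m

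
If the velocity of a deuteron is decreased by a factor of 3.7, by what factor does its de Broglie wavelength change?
The wavelength increases by a factor of 3.7.

From λ = h/(mv), the wavelength is inversely proportional to velocity:

λ ∝ 1/v

If v → v/3.7, then λ → 3.7λ

When velocity is decreased by a factor of 3.7, the wavelength increases by a factor of 3.7.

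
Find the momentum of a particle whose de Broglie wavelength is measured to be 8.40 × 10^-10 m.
7.89 × 10^-25 kg·m/s

From the de Broglie relation λ = h/p, we solve for p:

p = h/λ
p = (6.626 × 10^-34 J·s) / (8.40 × 10^-10 m)
p = 7.89 × 10^-25 kg·m/s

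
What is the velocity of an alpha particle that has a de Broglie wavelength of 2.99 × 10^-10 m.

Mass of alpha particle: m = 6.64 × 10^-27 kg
3.34 × 10^2 m/s

From the de Broglie relation λ = h/(mv), we solve for v:

v = h/(mλ)
v = (6.626 × 10^-34 J·s) / (6.64 × 10^-27 kg × 2.99 × 10^-10 m)
v = 3.34 × 10^2 m/s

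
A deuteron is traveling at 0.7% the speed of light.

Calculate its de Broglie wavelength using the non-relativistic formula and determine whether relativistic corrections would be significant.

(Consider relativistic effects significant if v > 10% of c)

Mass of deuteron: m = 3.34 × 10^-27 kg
No, relativistic corrections are not needed.

Using the non-relativistic de Broglie formula λ = h/(mv):

v = 0.7% × c = 2.099 × 10^6 m/s

λ = h/(mv)
λ = (6.626 × 10^-34 J·s) / (3.34 × 10^-27 kg × 2.099 × 10^6 m/s)
λ = 9.45 × 10^-14 m

Since v = 0.7% of c < 10% of c, relativistic corrections are NOT significant and this non-relativistic result is a good approximation.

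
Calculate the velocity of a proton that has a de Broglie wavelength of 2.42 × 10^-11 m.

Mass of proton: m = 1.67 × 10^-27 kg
1.64 × 10^4 m/s

From the de Broglie relation λ = h/(mv), we solve for v:

v = h/(mλ)
v = (6.626 × 10^-34 J·s) / (1.67 × 10^-27 kg × 2.42 × 10^-11 m)
v = 1.64 × 10^4 m/s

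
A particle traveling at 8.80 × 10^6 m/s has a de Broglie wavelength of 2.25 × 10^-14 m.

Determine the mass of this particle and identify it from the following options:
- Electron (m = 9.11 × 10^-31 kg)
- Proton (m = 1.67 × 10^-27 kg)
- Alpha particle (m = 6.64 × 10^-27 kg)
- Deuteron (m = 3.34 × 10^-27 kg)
The particle is a deuteron.

From λ = h/(mv), solve for mass:

m = h/(λv)
m = (6.626 × 10^-34 J·s) / (2.25 × 10^-14 m × 8.80 × 10^6 m/s)
m = 3.35 × 10^-27 kg

Comparing with the listed masses, this is closest to a deuteron.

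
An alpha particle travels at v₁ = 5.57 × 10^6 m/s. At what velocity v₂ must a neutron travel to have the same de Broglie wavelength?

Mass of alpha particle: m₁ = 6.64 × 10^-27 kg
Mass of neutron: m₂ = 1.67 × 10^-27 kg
v₂ = 2.21 × 10^7 m/s

For equal de Broglie wavelengths: λ₁ = λ₂

h/(m₁v₁) = h/(m₂v₂)
m₁v₁ = m₂v₂
v₂ = v₁ · (m₁/m₂)

v₂ = 5.57 × 10^6 m/s × (6.64 × 10^-27 kg / 1.67 × 10^-27 kg)
v₂ = 2.21 × 10^7 m/s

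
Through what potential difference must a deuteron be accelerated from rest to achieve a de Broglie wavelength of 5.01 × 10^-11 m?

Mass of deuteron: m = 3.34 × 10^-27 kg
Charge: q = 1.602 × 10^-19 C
1.63 × 10^-1 V

From λ = h/√(2mqV), we solve for V:

λ² = h²/(2mqV)
V = h²/(2mqλ²)
V = (6.626 × 10^-34 J·s)² / (2 × 3.34 × 10^-27 kg × 1.602 × 10^-19 C × (5.01 × 10^-11 m)²)
V = 1.63 × 10^-1 V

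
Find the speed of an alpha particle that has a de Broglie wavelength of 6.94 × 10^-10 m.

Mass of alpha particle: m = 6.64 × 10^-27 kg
1.44 × 10^2 m/s

From the de Broglie relation λ = h/(mv), we solve for v:

v = h/(mλ)
v = (6.626 × 10^-34 J·s) / (6.64 × 10^-27 kg × 6.94 × 10^-10 m)
v = 1.44 × 10^2 m/s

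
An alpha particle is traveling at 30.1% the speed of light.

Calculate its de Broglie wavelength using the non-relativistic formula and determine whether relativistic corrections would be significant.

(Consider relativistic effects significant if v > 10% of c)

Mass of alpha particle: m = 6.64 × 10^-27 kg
Yes, relativistic corrections are needed.

Using the non-relativistic de Broglie formula λ = h/(mv):

v = 30.1% × c = 9.024 × 10^7 m/s

λ = h/(mv)
λ = (6.626 × 10^-34 J·s) / (6.64 × 10^-27 kg × 9.024 × 10^7 m/s)
λ = 1.11 × 10^-15 m

Since v = 30.1% of c > 10% of c, relativistic corrections ARE significant and the actual wavelength would differ from this non-relativistic estimate.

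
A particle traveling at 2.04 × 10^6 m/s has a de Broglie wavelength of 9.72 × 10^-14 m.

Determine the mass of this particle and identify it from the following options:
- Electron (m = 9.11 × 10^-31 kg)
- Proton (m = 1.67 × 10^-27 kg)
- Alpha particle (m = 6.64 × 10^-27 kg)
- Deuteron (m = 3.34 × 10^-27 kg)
The particle is a deuteron.

From λ = h/(mv), solve for mass:

m = h/(λv)
m = (6.626 × 10^-34 J·s) / (9.72 × 10^-14 m × 2.04 × 10^6 m/s)
m = 3.34 × 10^-27 kg

Comparing with the listed masses, this is closest to a deuteron.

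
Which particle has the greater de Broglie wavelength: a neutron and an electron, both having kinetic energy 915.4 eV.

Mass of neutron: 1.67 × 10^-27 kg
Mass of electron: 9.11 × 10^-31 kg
The electron has the longer wavelength.

Using λ = h/√(2mKE):

For neutron: λ₁ = h/√(2m₁KE) = 9.47 × 10^-13 m
For electron: λ₂ = h/√(2m₂KE) = 4.05 × 10^-11 m

Since λ ∝ 1/√m at constant kinetic energy, the lighter particle has the longer wavelength.

The electron has the longer de Broglie wavelength.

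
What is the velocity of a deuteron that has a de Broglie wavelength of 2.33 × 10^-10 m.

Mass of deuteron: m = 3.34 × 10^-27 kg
8.51 × 10^2 m/s

From the de Broglie relation λ = h/(mv), we solve for v:

v = h/(mλ)
v = (6.626 × 10^-34 J·s) / (3.34 × 10^-27 kg × 2.33 × 10^-10 m)
v = 8.51 × 10^2 m/s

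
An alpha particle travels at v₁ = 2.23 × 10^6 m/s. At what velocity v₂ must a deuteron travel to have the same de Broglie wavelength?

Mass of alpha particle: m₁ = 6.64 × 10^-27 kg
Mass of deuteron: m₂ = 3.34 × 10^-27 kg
v₂ = 4.43 × 10^6 m/s

For equal de Broglie wavelengths: λ₁ = λ₂

h/(m₁v₁) = h/(m₂v₂)
m₁v₁ = m₂v₂
v₂ = v₁ · (m₁/m₂)

v₂ = 2.23 × 10^6 m/s × (6.64 × 10^-27 kg / 3.34 × 10^-27 kg)
v₂ = 4.43 × 10^6 m/s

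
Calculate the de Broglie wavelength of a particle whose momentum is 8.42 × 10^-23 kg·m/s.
7.87 × 10^-12 m

Using the de Broglie relation λ = h/p:

λ = h/p
λ = (6.626 × 10^-34 J·s) / (8.42 × 10^-23 kg·m/s)
λ = 7.87 × 10^-12 m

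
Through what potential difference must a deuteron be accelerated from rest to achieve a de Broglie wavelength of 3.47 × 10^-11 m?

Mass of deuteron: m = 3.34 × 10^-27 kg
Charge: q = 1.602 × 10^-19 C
3.41 × 10^-1 V

From λ = h/√(2mqV), we solve for V:

λ² = h²/(2mqV)
V = h²/(2mqλ²)
V = (6.626 × 10^-34 J·s)² / (2 × 3.34 × 10^-27 kg × 1.602 × 10^-19 C × (3.47 × 10^-11 m)²)
V = 3.41 × 10^-1 V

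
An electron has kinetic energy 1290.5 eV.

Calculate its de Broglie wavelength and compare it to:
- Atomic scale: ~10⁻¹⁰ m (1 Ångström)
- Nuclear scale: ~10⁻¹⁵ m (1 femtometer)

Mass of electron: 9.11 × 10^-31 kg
λ = 3.41 × 10^-11 m, which is between nuclear and atomic scales.

Using λ = h/√(2mKE):

KE = 1290.5 eV = 2.068 × 10^-16 J

λ = h/√(2mKE)
λ = (6.626 × 10^-34 J·s) / √(2 × 9.11 × 10^-31 kg × 2.068 × 10^-16 J)
λ = 3.41 × 10^-11 m

Comparison:
- Atomic scale (10⁻¹⁰ m): λ is 0.34× this size
- Nuclear scale (10⁻¹⁵ m): λ is 3.4e+04× this size

The wavelength is between nuclear and atomic scales.

This wavelength is appropriate for probing atomic structure but too large for nuclear physics experiments.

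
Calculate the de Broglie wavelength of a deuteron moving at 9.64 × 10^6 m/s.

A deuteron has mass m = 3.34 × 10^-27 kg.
2.06 × 10^-14 m

Using the de Broglie relation λ = h/(mv):

λ = h/(mv)
λ = (6.626 × 10^-34 J·s) / (3.34 × 10^-27 kg × 9.64 × 10^6 m/s)
λ = 2.06 × 10^-14 m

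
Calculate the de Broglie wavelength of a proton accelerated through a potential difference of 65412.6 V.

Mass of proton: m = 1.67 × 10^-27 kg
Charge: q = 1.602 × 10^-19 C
1.12 × 10^-13 m

When a particle is accelerated through voltage V, it gains kinetic energy KE = qV.

The de Broglie wavelength is then λ = h/√(2mqV):

λ = h/√(2mqV)
λ = (6.626 × 10^-34 J·s) / √(2 × 1.67 × 10^-27 kg × 1.602 × 10^-19 C × 65412.6 V)
λ = 1.12 × 10^-13 m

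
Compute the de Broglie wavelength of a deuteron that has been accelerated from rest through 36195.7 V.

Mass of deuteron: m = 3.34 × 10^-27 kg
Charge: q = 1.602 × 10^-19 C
1.06 × 10^-13 m

When a particle is accelerated through voltage V, it gains kinetic energy KE = qV.

The de Broglie wavelength is then λ = h/√(2mqV):

λ = h/√(2mqV)
λ = (6.626 × 10^-34 J·s) / √(2 × 3.34 × 10^-27 kg × 1.602 × 10^-19 C × 36195.7 V)
λ = 1.06 × 10^-13 m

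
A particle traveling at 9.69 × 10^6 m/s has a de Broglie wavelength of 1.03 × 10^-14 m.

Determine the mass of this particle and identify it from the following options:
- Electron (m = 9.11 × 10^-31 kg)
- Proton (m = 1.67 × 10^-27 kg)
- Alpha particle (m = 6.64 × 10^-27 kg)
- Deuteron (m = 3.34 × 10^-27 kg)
The particle is an alpha particle.

From λ = h/(mv), solve for mass:

m = h/(λv)
m = (6.626 × 10^-34 J·s) / (1.03 × 10^-14 m × 9.69 × 10^6 m/s)
m = 6.64 × 10^-27 kg

Comparing with the listed masses, this is closest to an alpha particle.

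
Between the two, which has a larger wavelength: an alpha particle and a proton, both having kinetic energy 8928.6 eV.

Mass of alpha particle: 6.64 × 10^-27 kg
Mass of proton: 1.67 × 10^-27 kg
The proton has the longer wavelength.

Using λ = h/√(2mKE):

For alpha particle: λ₁ = h/√(2m₁KE) = 1.52 × 10^-13 m
For proton: λ₂ = h/√(2m₂KE) = 3.03 × 10^-13 m

Since λ ∝ 1/√m at constant kinetic energy, the lighter particle has the longer wavelength.

The proton has the longer de Broglie wavelength.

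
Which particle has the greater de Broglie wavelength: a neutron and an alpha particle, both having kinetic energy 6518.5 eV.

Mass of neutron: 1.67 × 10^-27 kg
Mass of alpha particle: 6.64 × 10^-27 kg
The neutron has the longer wavelength.

Using λ = h/√(2mKE):

For neutron: λ₁ = h/√(2m₁KE) = 3.55 × 10^-13 m
For alpha particle: λ₂ = h/√(2m₂KE) = 1.78 × 10^-13 m

Since λ ∝ 1/√m at constant kinetic energy, the lighter particle has the longer wavelength.

The neutron has the longer de Broglie wavelength.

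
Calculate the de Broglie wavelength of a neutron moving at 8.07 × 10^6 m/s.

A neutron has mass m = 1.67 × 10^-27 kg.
4.92 × 10^-14 m

Using the de Broglie relation λ = h/(mv):

λ = h/(mv)
λ = (6.626 × 10^-34 J·s) / (1.67 × 10^-27 kg × 8.07 × 10^6 m/s)
λ = 4.92 × 10^-14 m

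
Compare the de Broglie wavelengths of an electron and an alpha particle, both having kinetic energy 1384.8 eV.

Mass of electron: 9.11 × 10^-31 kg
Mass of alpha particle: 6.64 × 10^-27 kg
The electron has the longer wavelength.

Using λ = h/√(2mKE):

For electron: λ₁ = h/√(2m₁KE) = 3.30 × 10^-11 m
For alpha particle: λ₂ = h/√(2m₂KE) = 3.86 × 10^-13 m

Since λ ∝ 1/√m at constant kinetic energy, the lighter particle has the longer wavelength.

The electron has the longer de Broglie wavelength.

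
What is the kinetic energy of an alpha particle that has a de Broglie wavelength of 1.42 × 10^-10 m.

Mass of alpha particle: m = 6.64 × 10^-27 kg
1.64 × 10^-21 J (or 0.0102 eV)

From λ = h/√(2mKE), we solve for KE:

λ² = h²/(2mKE)
KE = h²/(2mλ²)
KE = (6.626 × 10^-34 J·s)² / (2 × 6.64 × 10^-27 kg × (1.42 × 10^-10 m)²)
KE = 1.64 × 10^-21 J
KE = 0.0102 eV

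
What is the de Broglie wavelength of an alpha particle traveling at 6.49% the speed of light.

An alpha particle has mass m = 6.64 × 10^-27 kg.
5.13 × 10^-15 m

Using the de Broglie relation λ = h/(mv):

v = 6.49% × c = 1.946 × 10^7 m/s

λ = h/(mv)
λ = (6.626 × 10^-34 J·s) / (6.64 × 10^-27 kg × 1.946 × 10^7 m/s)
λ = 5.13 × 10^-15 m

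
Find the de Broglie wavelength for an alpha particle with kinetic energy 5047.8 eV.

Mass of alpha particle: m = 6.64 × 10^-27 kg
2.02 × 10^-13 m

Using λ = h/√(2mKE):

First convert KE to Joules: KE = 5047.8 eV = 8.087 × 10^-16 J

λ = h/√(2mKE)
λ = (6.626 × 10^-34 J·s) / √(2 × 6.64 × 10^-27 kg × 8.087 × 10^-16 J)
λ = 2.02 × 10^-13 m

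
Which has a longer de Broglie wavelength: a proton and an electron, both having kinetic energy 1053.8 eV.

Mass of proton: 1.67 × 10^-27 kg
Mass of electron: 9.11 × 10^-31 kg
The electron has the longer wavelength.

Using λ = h/√(2mKE):

For proton: λ₁ = h/√(2m₁KE) = 8.82 × 10^-13 m
For electron: λ₂ = h/√(2m₂KE) = 3.78 × 10^-11 m

Since λ ∝ 1/√m at constant kinetic energy, the lighter particle has the longer wavelength.

The electron has the longer de Broglie wavelength.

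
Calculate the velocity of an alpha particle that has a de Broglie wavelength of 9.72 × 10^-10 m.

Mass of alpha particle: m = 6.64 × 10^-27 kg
1.03 × 10^2 m/s

From the de Broglie relation λ = h/(mv), we solve for v:

v = h/(mλ)
v = (6.626 × 10^-34 J·s) / (6.64 × 10^-27 kg × 9.72 × 10^-10 m)
v = 1.03 × 10^2 m/s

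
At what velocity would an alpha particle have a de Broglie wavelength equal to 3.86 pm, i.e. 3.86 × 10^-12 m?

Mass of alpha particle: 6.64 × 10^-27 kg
2.59 × 10^4 m/s

From λ = h/(mv), solve for v:

v = h/(mλ)
v = (6.626 × 10^-34 J·s) / (6.64 × 10^-27 kg × 3.86 × 10^-12 m)
v = 2.59 × 10^4 m/s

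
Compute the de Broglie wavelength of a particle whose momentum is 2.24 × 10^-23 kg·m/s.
2.96 × 10^-11 m

Using the de Broglie relation λ = h/p:

λ = h/p
λ = (6.626 × 10^-34 J·s) / (2.24 × 10^-23 kg·m/s)
λ = 2.96 × 10^-11 m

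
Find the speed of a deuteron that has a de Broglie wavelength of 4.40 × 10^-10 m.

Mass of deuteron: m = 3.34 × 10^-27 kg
4.51 × 10^2 m/s

From the de Broglie relation λ = h/(mv), we solve for v:

v = h/(mλ)
v = (6.626 × 10^-34 J·s) / (3.34 × 10^-27 kg × 4.40 × 10^-10 m)
v = 4.51 × 10^2 m/s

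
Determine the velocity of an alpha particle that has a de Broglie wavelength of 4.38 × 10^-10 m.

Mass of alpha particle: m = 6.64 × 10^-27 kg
2.28 × 10^2 m/s

From the de Broglie relation λ = h/(mv), we solve for v:

v = h/(mλ)
v = (6.626 × 10^-34 J·s) / (6.64 × 10^-27 kg × 4.38 × 10^-10 m)
v = 2.28 × 10^2 m/s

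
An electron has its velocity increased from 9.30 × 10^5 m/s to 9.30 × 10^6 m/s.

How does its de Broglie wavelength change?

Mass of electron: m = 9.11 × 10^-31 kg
The wavelength decreases by a factor of 10.

Using λ = h/(mv):

Initial wavelength: λ₁ = h/(mv₁) = 7.82 × 10^-10 m
Final wavelength: λ₂ = h/(mv₂) = 7.82 × 10^-11 m

Since λ ∝ 1/v, when velocity increases by a factor of 10, the wavelength decreases by a factor of 10.

λ₂/λ₁ = v₁/v₂ = 1/10

The wavelength decreases by a factor of 10.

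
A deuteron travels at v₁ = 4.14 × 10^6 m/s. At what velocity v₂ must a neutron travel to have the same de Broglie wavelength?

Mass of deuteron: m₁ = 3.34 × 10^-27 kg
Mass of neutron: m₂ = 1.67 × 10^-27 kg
v₂ = 8.28 × 10^6 m/s

For equal de Broglie wavelengths: λ₁ = λ₂

h/(m₁v₁) = h/(m₂v₂)
m₁v₁ = m₂v₂
v₂ = v₁ · (m₁/m₂)

v₂ = 4.14 × 10^6 m/s × (3.34 × 10^-27 kg / 1.67 × 10^-27 kg)
v₂ = 8.28 × 10^6 m/s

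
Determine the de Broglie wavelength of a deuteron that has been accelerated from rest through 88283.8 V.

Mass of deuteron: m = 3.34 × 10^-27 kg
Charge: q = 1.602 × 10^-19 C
6.82 × 10^-14 m

When a particle is accelerated through voltage V, it gains kinetic energy KE = qV.

The de Broglie wavelength is then λ = h/√(2mqV):

λ = h/√(2mqV)
λ = (6.626 × 10^-34 J·s) / √(2 × 3.34 × 10^-27 kg × 1.602 × 10^-19 C × 88283.8 V)
λ = 6.82 × 10^-14 m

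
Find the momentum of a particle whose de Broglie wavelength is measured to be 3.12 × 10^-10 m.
2.12 × 10^-24 kg·m/s

From the de Broglie relation λ = h/p, we solve for p:

p = h/λ
p = (6.626 × 10^-34 J·s) / (3.12 × 10^-10 m)
p = 2.12 × 10^-24 kg·m/s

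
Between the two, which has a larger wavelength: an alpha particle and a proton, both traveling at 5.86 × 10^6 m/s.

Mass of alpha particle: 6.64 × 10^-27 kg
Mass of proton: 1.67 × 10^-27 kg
The proton has the longer wavelength.

Using λ = h/(mv), since both particles have the same velocity, the wavelength depends only on mass.

For alpha particle: λ₁ = h/(m₁v) = 1.70 × 10^-14 m
For proton: λ₂ = h/(m₂v) = 6.77 × 10^-14 m

Since λ ∝ 1/m at constant velocity, the lighter particle has the longer wavelength.

The proton has the longer de Broglie wavelength.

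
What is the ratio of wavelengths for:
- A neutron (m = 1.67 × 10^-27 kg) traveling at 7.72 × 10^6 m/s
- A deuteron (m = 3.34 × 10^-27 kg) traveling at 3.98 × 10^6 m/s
λ₁/λ₂ = 1.03

Using λ = h/(mv):

λ₁ = h/(m₁v₁) = 5.14 × 10^-14 m
λ₂ = h/(m₂v₂) = 4.98 × 10^-14 m

Ratio λ₁/λ₂ = (m₂v₂)/(m₁v₁)
         = (3.34 × 10^-27 kg × 3.98 × 10^6 m/s) / (1.67 × 10^-27 kg × 7.72 × 10^6 m/s)
         = 1.03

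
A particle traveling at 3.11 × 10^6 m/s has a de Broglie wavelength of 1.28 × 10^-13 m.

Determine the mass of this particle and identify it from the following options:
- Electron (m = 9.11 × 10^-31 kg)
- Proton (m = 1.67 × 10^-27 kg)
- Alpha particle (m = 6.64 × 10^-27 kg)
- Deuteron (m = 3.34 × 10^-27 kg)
The particle is a proton.

From λ = h/(mv), solve for mass:

m = h/(λv)
m = (6.626 × 10^-34 J·s) / (1.28 × 10^-13 m × 3.11 × 10^6 m/s)
m = 1.66 × 10^-27 kg

Comparing with the listed masses, this is closest to a proton.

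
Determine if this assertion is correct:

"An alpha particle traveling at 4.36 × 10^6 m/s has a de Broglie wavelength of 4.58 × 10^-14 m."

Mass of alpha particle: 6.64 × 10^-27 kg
False

The claim is incorrect.

Using λ = h/(mv):
λ = (6.626 × 10^-34 J·s) / (6.64 × 10^-27 kg × 4.36 × 10^6 m/s)
λ = 2.29 × 10^-14 m

The actual wavelength differs from the claimed 4.58 × 10^-14 m.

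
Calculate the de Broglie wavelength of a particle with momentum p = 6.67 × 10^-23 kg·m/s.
9.93 × 10^-12 m

Using the de Broglie relation λ = h/p:

λ = h/p
λ = (6.626 × 10^-34 J·s) / (6.67 × 10^-23 kg·m/s)
λ = 9.93 × 10^-12 m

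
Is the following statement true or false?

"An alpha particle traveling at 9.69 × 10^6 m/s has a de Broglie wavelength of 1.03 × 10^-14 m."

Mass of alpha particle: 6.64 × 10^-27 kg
True

The claim is correct.

Using λ = h/(mv):
λ = (6.626 × 10^-34 J·s) / (6.64 × 10^-27 kg × 9.69 × 10^6 m/s)
λ = 1.03 × 10^-14 m

This matches the claimed value.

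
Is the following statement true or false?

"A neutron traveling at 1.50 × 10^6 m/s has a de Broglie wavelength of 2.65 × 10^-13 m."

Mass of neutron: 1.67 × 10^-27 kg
True

The claim is correct.

Using λ = h/(mv):
λ = (6.626 × 10^-34 J·s) / (1.67 × 10^-27 kg × 1.50 × 10^6 m/s)
λ = 2.65 × 10^-13 m

This matches the claimed value.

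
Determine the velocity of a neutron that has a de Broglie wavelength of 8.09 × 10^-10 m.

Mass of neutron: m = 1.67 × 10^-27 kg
4.90 × 10^2 m/s

From the de Broglie relation λ = h/(mv), we solve for v:

v = h/(mλ)
v = (6.626 × 10^-34 J·s) / (1.67 × 10^-27 kg × 8.09 × 10^-10 m)
v = 4.90 × 10^2 m/s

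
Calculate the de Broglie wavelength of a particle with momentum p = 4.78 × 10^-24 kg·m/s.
1.39 × 10^-10 m

Using the de Broglie relation λ = h/p:

λ = h/p
λ = (6.626 × 10^-34 J·s) / (4.78 × 10^-24 kg·m/s)
λ = 1.39 × 10^-10 m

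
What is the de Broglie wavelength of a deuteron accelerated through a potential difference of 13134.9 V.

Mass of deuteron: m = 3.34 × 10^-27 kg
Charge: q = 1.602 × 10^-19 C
1.77 × 10^-13 m

When a particle is accelerated through voltage V, it gains kinetic energy KE = qV.

The de Broglie wavelength is then λ = h/√(2mqV):

λ = h/√(2mqV)
λ = (6.626 × 10^-34 J·s) / √(2 × 3.34 × 10^-27 kg × 1.602 × 10^-19 C × 13134.9 V)
λ = 1.77 × 10^-13 m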